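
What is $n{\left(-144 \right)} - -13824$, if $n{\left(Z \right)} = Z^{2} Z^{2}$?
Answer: $429995520$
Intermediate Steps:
$n{\left(Z \right)} = Z^{4}$
$n{\left(-144 \right)} - -13824 = \left(-144\right)^{4} - -13824 = 429981696 + 13824 = 429995520$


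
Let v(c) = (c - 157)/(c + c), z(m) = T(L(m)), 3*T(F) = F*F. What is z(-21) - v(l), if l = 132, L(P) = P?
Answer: 38833/264 ≈ 147.09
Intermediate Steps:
T(F) = F²/3 (T(F) = (F*F)/3 = F²/3)
z(m) = m²/3
v(c) = (-157 + c)/(2*c) (v(c) = (-157 + c)/((2*c)) = (-157 + c)*(1/(2*c)) = (-157 + c)/(2*c))
z(-21) - v(l) = (⅓)*(-21)² - (-157 + 132)/(2*132) = (⅓)*441 - (-25)/(2*132) = 147 - 1*(-25/264) = 147 + 25/264 = 38833/264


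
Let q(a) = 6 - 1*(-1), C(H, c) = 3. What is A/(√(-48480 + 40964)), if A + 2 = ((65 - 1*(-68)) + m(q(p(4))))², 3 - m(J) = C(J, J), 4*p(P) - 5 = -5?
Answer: -17687*I*√1879/3758 ≈ -204.01*I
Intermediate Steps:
p(P) = 0 (p(P) = 5/4 + (¼)*(-5) = 5/4 - 5/4 = 0)
q(a) = 7 (q(a) = 6 + 1 = 7)
m(J) = 0 (m(J) = 3 - 1*3 = 3 - 3 = 0)
A = 17687 (A = -2 + ((65 - 1*(-68)) + 0)² = -2 + ((65 + 68) + 0)² = -2 + (133 + 0)² = -2 + 133² = -2 + 17689 = 17687)
A/(√(-48480 + 40964)) = 17687/(√(-48480 + 40964)) = 17687/(√(-7516)) = 17687/((2*I*√1879)) = 17687*(-I*√1879/3758) = -17687*I*√1879/3758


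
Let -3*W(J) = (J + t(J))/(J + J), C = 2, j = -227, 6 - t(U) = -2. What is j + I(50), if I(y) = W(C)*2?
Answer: -686/3 ≈ -228.67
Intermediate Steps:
t(U) = 8 (t(U) = 6 - 1*(-2) = 6 + 2 = 8)
W(J) = -(8 + J)/(6*J) (W(J) = -(J + 8)/(3*(J + J)) = -(8 + J)/(3*(2*J)) = -(8 + J)*1/(2*J)/3 = -(8 + J)/(6*J))
I(y) = -5/3 (I(y) = ((⅙)*(-8 - 1*2)/2)*2 = ((⅙)*(½)*(-8 - 2))*2 = ((⅙)*(½)*(-10))*2 = -⅚*2 = -5/3)
j + I(50) = -227 - 5/3 = -686/3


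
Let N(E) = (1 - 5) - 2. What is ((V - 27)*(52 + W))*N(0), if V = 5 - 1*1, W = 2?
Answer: 7452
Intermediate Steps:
V = 4 (V = 5 - 1 = 4)
N(E) = -6 (N(E) = -4 - 2 = -6)
((V - 27)*(52 + W))*N(0) = ((4 - 27)*(52 + 2))*(-6) = -23*54*(-6) = -1242*(-6) = 7452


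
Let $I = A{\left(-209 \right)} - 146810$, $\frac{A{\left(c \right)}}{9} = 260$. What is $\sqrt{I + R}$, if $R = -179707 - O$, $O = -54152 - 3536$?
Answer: $i \sqrt{266489} \approx 516.23 i$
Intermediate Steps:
$A{\left(c \right)} = 2340$ ($A{\left(c \right)} = 9 \cdot 260 = 2340$)
$O = -57688$ ($O = -54152 - 3536 = -57688$)
$I = -144470$ ($I = 2340 - 146810 = -144470$)
$R = -122019$ ($R = -179707 - -57688 = -179707 + 57688 = -122019$)
$\sqrt{I + R} = \sqrt{-144470 - 122019} = \sqrt{-266489} = i \sqrt{266489}$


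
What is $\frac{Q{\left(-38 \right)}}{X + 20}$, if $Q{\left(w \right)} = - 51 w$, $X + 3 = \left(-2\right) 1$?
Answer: $\frac{646}{5} \approx 129.2$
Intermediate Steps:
$X = -5$ ($X = -3 - 2 = -5$)
$\frac{Q{\left(-38 \right)}}{X + 20} = \frac{\left(-51\right) \left(-38\right)}{-5 + 20} = \frac{1938}{15} = 1938 \cdot \frac{1}{15} = \frac{646}{5}$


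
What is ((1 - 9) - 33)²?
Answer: 1681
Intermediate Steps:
((1 - 9) - 33)² = (-8 - 33)² = (-41)² = 1681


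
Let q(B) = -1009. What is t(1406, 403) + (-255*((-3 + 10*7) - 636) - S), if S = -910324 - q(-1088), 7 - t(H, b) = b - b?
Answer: 1054417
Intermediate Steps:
t(H, b) = 7 (t(H, b) = 7 - (b - b) = 7 - 1*0 = 7 + 0 = 7)
S = -909315 (S = -910324 - 1*(-1009) = -910324 + 1009 = -909315)
t(1406, 403) + (-255*((-3 + 10*7) - 636) - S) = 7 + (-255*((-3 + 10*7) - 636) - 1*(-909315)) = 7 + (-255*((-3 + 70) - 636) + 909315) = 7 + (-255*(67 - 636) + 909315) = 7 + (-255*(-569) + 909315) = 7 + (145095 + 909315) = 7 + 1054410 = 1054417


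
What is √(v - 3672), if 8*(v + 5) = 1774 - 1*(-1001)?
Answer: I*√53282/4 ≈ 57.707*I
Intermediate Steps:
v = 2735/8 (v = -5 + (1774 - 1*(-1001))/8 = -5 + (1774 + 1001)/8 = -5 + (⅛)*2775 = -5 + 2775/8 = 2735/8 ≈ 341.88)
√(v - 3672) = √(2735/8 - 3672) = √(-26641/8) = I*√53282/4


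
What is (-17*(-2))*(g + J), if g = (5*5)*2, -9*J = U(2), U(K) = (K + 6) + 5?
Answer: 14858/9 ≈ 1650.9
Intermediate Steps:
U(K) = 11 + K (U(K) = (6 + K) + 5 = 11 + K)
J = -13/9 (J = -(11 + 2)/9 = -⅑*13 = -13/9 ≈ -1.4444)
g = 50 (g = 25*2 = 50)
(-17*(-2))*(g + J) = (-17*(-2))*(50 - 13/9) = 34*(437/9) = 14858/9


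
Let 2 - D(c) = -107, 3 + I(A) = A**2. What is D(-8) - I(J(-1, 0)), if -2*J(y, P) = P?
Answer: 112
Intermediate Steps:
J(y, P) = -P/2
I(A) = -3 + A**2
D(c) = 109 (D(c) = 2 - 1*(-107) = 2 + 107 = 109)
D(-8) - I(J(-1, 0)) = 109 - (-3 + (-1/2*0)**2) = 109 - (-3 + 0**2) = 109 - (-3 + 0) = 109 - 1*(-3) = 109 + 3 = 112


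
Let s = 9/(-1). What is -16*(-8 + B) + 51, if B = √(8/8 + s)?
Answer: 179 - 32*I*√2 ≈ 179.0 - 45.255*I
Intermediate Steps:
s = -9 (s = 9*(-1) = -9)
B = 2*I*√2 (B = √(8/8 - 9) = √(8*(⅛) - 9) = √(1 - 9) = √(-8) = 2*I*√2 ≈ 2.8284*I)
-16*(-8 + B) + 51 = -16*(-8 + 2*I*√2) + 51 = (128 - 32*I*√2) + 51 = 179 - 32*I*√2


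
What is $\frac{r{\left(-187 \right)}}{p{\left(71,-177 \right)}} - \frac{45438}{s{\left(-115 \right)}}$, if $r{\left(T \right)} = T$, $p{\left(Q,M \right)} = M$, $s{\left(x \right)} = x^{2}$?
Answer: $- \frac{5569451}{2340825} \approx -2.3793$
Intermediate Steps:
$\frac{r{\left(-187 \right)}}{p{\left(71,-177 \right)}} - \frac{45438}{s{\left(-115 \right)}} = - \frac{187}{-177} - \frac{45438}{\left(-115\right)^{2}} = \left(-187\right) \left(- \frac{1}{177}\right) - \frac{45438}{13225} = \frac{187}{177} - \frac{45438}{13225} = - \frac{5569451}{2340825}$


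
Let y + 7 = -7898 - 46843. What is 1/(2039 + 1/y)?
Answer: 54748/111631171 ≈ 0.00049044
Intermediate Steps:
y = -54748 (y = -7 + (-7898 - 46843) = -7 - 54741 = -54748)
1/(2039 + 1/y) = 1/(2039 + 1/(-54748)) = 1/(2039 - 1/54748) = 1/(111631171/54748) = 54748/111631171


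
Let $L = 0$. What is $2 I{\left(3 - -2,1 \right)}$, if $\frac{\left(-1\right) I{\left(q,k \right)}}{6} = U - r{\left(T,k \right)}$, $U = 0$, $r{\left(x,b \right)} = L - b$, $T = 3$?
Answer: $-12$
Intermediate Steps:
$r{\left(x,b \right)} = - b$ ($r{\left(x,b \right)} = 0 - b = - b$)
$I{\left(q,k \right)} = - 6 k$ ($I{\left(q,k \right)} = - 6 \left(0 - - k\right) = - 6 \left(0 + k\right) = - 6 k$)
$2 I{\left(3 - -2,1 \right)} = 2 \left(\left(-6\right) 1\right) = 2 \left(-6\right) = -12$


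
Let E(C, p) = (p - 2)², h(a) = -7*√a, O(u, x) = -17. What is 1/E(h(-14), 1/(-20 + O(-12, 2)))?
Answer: 1369/5625 ≈ 0.24338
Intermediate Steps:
E(C, p) = (-2 + p)²
1/E(h(-14), 1/(-20 + O(-12, 2))) = 1/((-2 + 1/(-20 - 17))²) = 1/((-2 + 1/(-37))²) = 1/((-2 - 1/37)²) = 1/((-75/37)²) = 1/(5625/1369) = 1369/5625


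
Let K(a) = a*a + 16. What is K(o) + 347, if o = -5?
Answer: 388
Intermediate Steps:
K(a) = 16 + a² (K(a) = a² + 16 = 16 + a²)
K(o) + 347 = (16 + (-5)²) + 347 = (16 + 25) + 347 = 41 + 347 = 388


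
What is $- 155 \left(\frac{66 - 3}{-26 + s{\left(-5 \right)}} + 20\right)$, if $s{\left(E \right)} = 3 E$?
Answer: $- \frac{117335}{41} \approx -2861.8$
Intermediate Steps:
$- 155 \left(\frac{66 - 3}{-26 + s{\left(-5 \right)}} + 20\right) = - 155 \left(\frac{66 - 3}{-26 + 3 \left(-5\right)} + 20\right) = - 155 \left(\frac{63}{-26 - 15} + 20\right) = - 155 \left(\frac{63}{-41} + 20\right) = - 155 \left(63 \left(- \frac{1}{41}\right) + 20\right) = - 155 \left(- \frac{63}{41} + 20\right) = \left(-155\right) \frac{757}{41} = - \frac{117335}{41}$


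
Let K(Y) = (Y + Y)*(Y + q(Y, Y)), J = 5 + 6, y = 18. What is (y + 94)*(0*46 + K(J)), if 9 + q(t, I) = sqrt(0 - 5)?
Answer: 4928 + 2464*I*sqrt(5) ≈ 4928.0 + 5509.7*I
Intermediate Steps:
q(t, I) = -9 + I*sqrt(5) (q(t, I) = -9 + sqrt(0 - 5) = -9 + sqrt(-5) = -9 + I*sqrt(5))
J = 11
K(Y) = 2*Y*(-9 + Y + I*sqrt(5)) (K(Y) = (Y + Y)*(Y + (-9 + I*sqrt(5))) = (2*Y)*(-9 + Y + I*sqrt(5)) = 2*Y*(-9 + Y + I*sqrt(5)))
(y + 94)*(0*46 + K(J)) = (18 + 94)*(0*46 + 2*11*(-9 + 11 + I*sqrt(5))) = 112*(0 + 2*11*(2 + I*sqrt(5))) = 112*(0 + (44 + 22*I*sqrt(5))) = 112*(44 + 22*I*sqrt(5)) = 4928 + 2464*I*sqrt(5)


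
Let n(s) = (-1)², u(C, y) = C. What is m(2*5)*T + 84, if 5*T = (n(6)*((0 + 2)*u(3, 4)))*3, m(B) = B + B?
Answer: 156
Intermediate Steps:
m(B) = 2*B
n(s) = 1
T = 18/5 (T = ((1*((0 + 2)*3))*3)/5 = ((1*(2*3))*3)/5 = ((1*6)*3)/5 = (6*3)/5 = (⅕)*18 = 18/5 ≈ 3.6000)
m(2*5)*T + 84 = (2*(2*5))*(18/5) + 84 = (2*10)*(18/5) + 84 = 20*(18/5) + 84 = 72 + 84 = 156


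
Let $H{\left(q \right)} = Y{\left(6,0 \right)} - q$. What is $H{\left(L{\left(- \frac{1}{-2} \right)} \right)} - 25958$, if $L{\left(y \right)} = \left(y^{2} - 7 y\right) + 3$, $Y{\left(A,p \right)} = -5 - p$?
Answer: $- \frac{103851}{4} \approx -25963.0$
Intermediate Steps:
$L{\left(y \right)} = 3 + y^{2} - 7 y$
$H{\left(q \right)} = -5 - q$ ($H{\left(q \right)} = \left(-5 - 0\right) - q = \left(-5 + 0\right) - q = -5 - q$)
$H{\left(L{\left(- \frac{1}{-2} \right)} \right)} - 25958 = \left(-5 - \left(3 + \left(- \frac{1}{-2}\right)^{2} - 7 \left(- \frac{1}{-2}\right)\right)\right) - 25958 = \left(-5 - \left(3 + \left(\left(-1\right) \left(- \frac{1}{2}\right)\right)^{2} - 7 \left(\left(-1\right) \left(- \frac{1}{2}\right)\right)\right)\right) - 25958 = \left(-5 - \left(3 + \left(\frac{1}{2}\right)^{2} - \frac{7}{2}\right)\right) - 25958 = \left(-5 - \left(3 + \frac{1}{4} - \frac{7}{2}\right)\right) - 25958 = \left(-5 - - \frac{1}{4}\right) - 25958 = \left(-5 + \frac{1}{4}\right) - 25958 = - \frac{19}{4} - 25958 = - \frac{103851}{4}$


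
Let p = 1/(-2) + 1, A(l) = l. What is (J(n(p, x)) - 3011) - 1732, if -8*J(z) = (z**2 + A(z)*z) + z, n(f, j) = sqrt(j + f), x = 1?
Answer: -37947/8 - sqrt(6)/16 ≈ -4743.5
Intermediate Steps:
p = 1/2 (p = 1*(-1/2) + 1 = -1/2 + 1 = 1/2 ≈ 0.50000)
n(f, j) = sqrt(f + j)
J(z) = -z**2/4 - z/8 (J(z) = -((z**2 + z*z) + z)/8 = -((z**2 + z**2) + z)/8 = -(2*z**2 + z)/8 = -(z + 2*z**2)/8 = -z**2/4 - z/8)
(J(n(p, x)) - 3011) - 1732 = (-sqrt(1/2 + 1)*(1 + 2*sqrt(1/2 + 1))/8 - 3011) - 1732 = (-sqrt(3/2)*(1 + 2*sqrt(3/2))/8 - 3011) - 1732 = (-sqrt(6)/2*(1 + 2*(sqrt(6)/2))/8 - 3011) - 1732 = (-sqrt(6)/2*(1 + sqrt(6))/8 - 3011) - 1732 = (-sqrt(6)*(1 + sqrt(6))/16 - 3011) - 1732 = (-3011 - sqrt(6)*(1 + sqrt(6))/16) - 1732 = -4743 - sqrt(6)*(1 + sqrt(6))/16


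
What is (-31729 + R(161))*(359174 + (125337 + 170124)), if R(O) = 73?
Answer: -20723125560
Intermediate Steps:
(-31729 + R(161))*(359174 + (125337 + 170124)) = (-31729 + 73)*(359174 + (125337 + 170124)) = -31656*(359174 + 295461) = -31656*654635 = -20723125560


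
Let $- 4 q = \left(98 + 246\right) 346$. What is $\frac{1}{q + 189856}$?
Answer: $\frac{1}{160100} \approx 6.2461 \cdot 10^{-6}$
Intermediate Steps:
$q = -29756$ ($q = - \frac{\left(98 + 246\right) 346}{4} = - \frac{344 \cdot 346}{4} = \left(- \frac{1}{4}\right) 119024 = -29756$)
$\frac{1}{q + 189856} = \frac{1}{-29756 + 189856} = \frac{1}{160100}$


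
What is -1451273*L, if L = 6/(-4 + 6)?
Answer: -4353819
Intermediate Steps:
L = 3 (L = 6/2 = 6*(1/2) = 3)
-1451273*L = -1451273*3 = -4353819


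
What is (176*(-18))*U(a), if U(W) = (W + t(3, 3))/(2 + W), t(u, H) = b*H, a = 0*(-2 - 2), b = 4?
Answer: -19008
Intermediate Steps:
a = 0 (a = 0*(-4) = 0)
t(u, H) = 4*H
U(W) = (12 + W)/(2 + W) (U(W) = (W + 4*3)/(2 + W) = (W + 12)/(2 + W) = (12 + W)/(2 + W))
(176*(-18))*U(a) = (176*(-18))*((12 + 0)/(2 + 0)) = -3168*12/2 = -1584*12 = -3168*6 = -19008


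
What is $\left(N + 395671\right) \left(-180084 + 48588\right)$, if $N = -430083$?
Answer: $4525040352$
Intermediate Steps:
$\left(N + 395671\right) \left(-180084 + 48588\right) = \left(-430083 + 395671\right) \left(-180084 + 48588\right) = \left(-34412\right) \left(-131496\right) = 4525040352$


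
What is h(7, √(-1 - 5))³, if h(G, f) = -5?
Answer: -125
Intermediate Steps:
h(7, √(-1 - 5))³ = (-5)³ = -125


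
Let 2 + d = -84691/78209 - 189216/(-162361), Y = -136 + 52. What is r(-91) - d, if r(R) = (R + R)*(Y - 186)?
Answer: 624008562108065/12698091449 ≈ 49142.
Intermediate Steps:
Y = -84
r(R) = -540*R (r(R) = (R + R)*(-84 - 186) = (2*R)*(-270) = -540*R)
d = -24348304205/12698091449 (d = -2 + (-84691/78209 - 189216/(-162361)) = -2 + (-84691*1/78209 - 189216*(-1/162361)) = -2 + (-84691/78209 + 189216/162361) = -2 + 1047878693/12698091449 = -24348304205/12698091449 ≈ -1.9175)
r(-91) - d = -540*(-91) - 1*(-24348304205/12698091449) = 49140 + 24348304205/12698091449 = 624008562108065/12698091449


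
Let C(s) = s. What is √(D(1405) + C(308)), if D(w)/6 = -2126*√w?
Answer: 2*√(77 - 3189*√1405) ≈ 691.25*I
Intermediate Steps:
D(w) = -12756*√w (D(w) = 6*(-2126*√w) = -12756*√w)
√(D(1405) + C(308)) = √(-12756*√1405 + 308) = √(308 - 12756*√1405)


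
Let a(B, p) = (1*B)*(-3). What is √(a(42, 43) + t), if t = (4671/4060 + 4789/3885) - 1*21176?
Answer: I*√43258336560579/45066 ≈ 145.94*I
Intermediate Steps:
a(B, p) = -3*B (a(B, p) = B*(-3) = -3*B)
t = -1908420431/90132 (t = (4671*(1/4060) + 4789*(1/3885)) - 21176 = (4671/4060 + 4789/3885) - 21176 = 214801/90132 - 21176 = -1908420431/90132 ≈ -21174.)
√(a(42, 43) + t) = √(-3*42 - 1908420431/90132) = √(-126 - 1908420431/90132) = √(-1919777063/90132) = I*√43258336560579/45066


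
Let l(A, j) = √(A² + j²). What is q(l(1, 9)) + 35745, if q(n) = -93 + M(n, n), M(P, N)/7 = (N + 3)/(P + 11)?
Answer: 1390085/39 + 56*√82/39 ≈ 35656.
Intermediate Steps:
M(P, N) = 7*(3 + N)/(11 + P) (M(P, N) = 7*((N + 3)/(P + 11)) = 7*((3 + N)/(11 + P)) = 7*(3 + N)/(11 + P))
q(n) = -93 + 7*(3 + n)/(11 + n)
q(l(1, 9)) + 35745 = 2*(-501 - 43*√(1² + 9²))/(11 + √(1² + 9²)) + 35745 = 2*(-501 - 43*√(1 + 81))/(11 + √(1 + 81)) + 35745 = 2*(-501 - 43*√82)/(11 + √82) + 35745 = 35745 + 2*(-501 - 43*√82)/(11 + √82)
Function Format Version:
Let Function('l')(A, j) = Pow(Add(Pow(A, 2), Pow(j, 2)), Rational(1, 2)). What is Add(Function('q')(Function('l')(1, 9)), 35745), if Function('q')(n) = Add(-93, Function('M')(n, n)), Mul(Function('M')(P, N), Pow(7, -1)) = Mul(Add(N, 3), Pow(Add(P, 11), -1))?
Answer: Add(Rational(1390085, 39), Mul(Rational(56, 39), Pow(82, Rational(1, 2)))) ≈ 35656.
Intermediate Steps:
Function('M')(P, N) = Mul(7, Pow(Add(11, P), -1), Add(3, N)) (Function('M')(P, N) = Mul(7, Mul(Add(N, 3), Pow(Add(P, 11), -1))) = Mul(7, Mul(Add(3, N), Pow(Add(11, P), -1))) = Mul(7, Mul(Pow(Add(11, P), -1), Add(3, N))) = Mul(7, Pow(Add(11, P), -1), Add(3, N)))
Function('q')(n) = Add(-93, Mul(7, Pow(Add(11, n), -1), Add(3, n)))
Add(Function('q')(Function('l')(1, 9)), 35745) = Add(Mul(2, Pow(Add(11, Pow(Add(Pow(1, 2), Pow(9, 2)), Rational(1, 2))), -1), Add(-501, Mul(-43, Pow(Add(Pow(1, 2), Pow(9, 2)), Rational(1, 2))))), 35745) = Add(Mul(2, Pow(Add(11, Pow(Add(1, 81), Rational(1, 2))), -1), Add(-501, Mul(-43, Pow(Add(1, 81), Rational(1, 2))))), 35745) = Add(Mul(2, Pow(Add(11, Pow(82, Rational(1, 2))), -1), Add(-501, Mul(-43, Pow(82, Rational(1, 2))))), 35745) = Add(35745, Mul(2, Pow(Add(11, Pow(82, Rational(1, 2))), -1), Add(-501, Mul(-43, Pow(82, Rational(1, 2))))))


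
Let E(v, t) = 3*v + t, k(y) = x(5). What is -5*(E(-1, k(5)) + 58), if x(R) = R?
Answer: -300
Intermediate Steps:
k(y) = 5
E(v, t) = t + 3*v
-5*(E(-1, k(5)) + 58) = -5*((5 + 3*(-1)) + 58) = -5*((5 - 3) + 58) = -5*(2 + 58) = -5*60 = -300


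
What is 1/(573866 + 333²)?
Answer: 1/684755 ≈ 1.4604e-6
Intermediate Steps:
1/(573866 + 333²) = 1/(573866 + 110889) = 1/684755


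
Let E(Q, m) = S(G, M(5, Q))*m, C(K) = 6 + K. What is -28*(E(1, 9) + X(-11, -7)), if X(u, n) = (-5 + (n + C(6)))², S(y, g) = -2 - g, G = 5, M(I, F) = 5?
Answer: 1764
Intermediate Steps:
E(Q, m) = -7*m (E(Q, m) = (-2 - 1*5)*m = (-2 - 5)*m = -7*m)
X(u, n) = (7 + n)² (X(u, n) = (-5 + (n + (6 + 6)))² = (-5 + (n + 12))² = (-5 + (12 + n))² = (7 + n)²)
-28*(E(1, 9) + X(-11, -7)) = -28*(-7*9 + (7 - 7)²) = -28*(-63 + 0²) = -28*(-63 + 0) = -28*(-63) = 1764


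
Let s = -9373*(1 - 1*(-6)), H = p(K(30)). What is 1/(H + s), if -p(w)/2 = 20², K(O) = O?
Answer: -1/66411 ≈ -1.5058e-5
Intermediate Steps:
p(w) = -800 (p(w) = -2*20² = -2*400 = -800)
H = -800
s = -65611 (s = -9373*(1 + 6) = -9373*7 = -65611)
1/(H + s) = 1/(-800 - 65611) = 1/(-66411) = -1/66411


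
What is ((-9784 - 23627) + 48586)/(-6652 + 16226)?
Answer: 15175/9574 ≈ 1.5850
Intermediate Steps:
((-9784 - 23627) + 48586)/(-6652 + 16226) = (-33411 + 48586)/9574 = 15175*(1/9574) = 15175/9574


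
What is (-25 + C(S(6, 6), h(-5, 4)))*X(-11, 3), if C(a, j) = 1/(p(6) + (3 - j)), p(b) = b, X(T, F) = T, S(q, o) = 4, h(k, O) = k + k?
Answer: 5214/19 ≈ 274.42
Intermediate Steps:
h(k, O) = 2*k
C(a, j) = 1/(9 - j) (C(a, j) = 1/(6 + (3 - j)) = 1/(9 - j))
(-25 + C(S(6, 6), h(-5, 4)))*X(-11, 3) = (-25 + 1/(9 - 2*(-5)))*(-11) = (-25 + 1/(9 - 1*(-10)))*(-11) = (-25 + 1/(9 + 10))*(-11) = (-25 + 1/19)*(-11) = -474/19*(-11) = 5214/19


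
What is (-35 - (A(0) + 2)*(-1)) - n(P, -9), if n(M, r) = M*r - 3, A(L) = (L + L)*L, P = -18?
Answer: -192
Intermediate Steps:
A(L) = 2*L**2 (A(L) = (2*L)*L = 2*L**2)
n(M, r) = -3 + M*r
(-35 - (A(0) + 2)*(-1)) - n(P, -9) = (-35 - (2*0**2 + 2)*(-1)) - (-3 - 18*(-9)) = (-35 - (2*0 + 2)*(-1)) - (-3 + 162) = (-35 - (0 + 2)*(-1)) - 1*159 = (-35 - 2*(-1)) - 159 = (-35 - 1*(-2)) - 159 = (-35 + 2) - 159 = -33 - 159 = -192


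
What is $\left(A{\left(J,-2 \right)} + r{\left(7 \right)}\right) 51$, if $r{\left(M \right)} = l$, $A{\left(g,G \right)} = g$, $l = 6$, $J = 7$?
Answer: $663$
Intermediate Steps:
$r{\left(M \right)} = 6$
$\left(A{\left(J,-2 \right)} + r{\left(7 \right)}\right) 51 = \left(7 + 6\right) 51 = 13 \cdot 51 = 663$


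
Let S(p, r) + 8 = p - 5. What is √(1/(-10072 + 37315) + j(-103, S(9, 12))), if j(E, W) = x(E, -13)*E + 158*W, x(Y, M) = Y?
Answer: 2*√205687232031/9081 ≈ 99.885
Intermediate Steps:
S(p, r) = -13 + p (S(p, r) = -8 + (p - 5) = -8 + (-5 + p) = -13 + p)
j(E, W) = E² + 158*W (j(E, W) = E*E + 158*W = E² + 158*W)
√(1/(-10072 + 37315) + j(-103, S(9, 12))) = √(1/(-10072 + 37315) + ((-103)² + 158*(-13 + 9))) = √(1/27243 + (10609 + 158*(-4))) = √(1/27243 + (10609 - 632)) = √(1/27243 + 9977) = √(271803412/27243) = 2*√205687232031/9081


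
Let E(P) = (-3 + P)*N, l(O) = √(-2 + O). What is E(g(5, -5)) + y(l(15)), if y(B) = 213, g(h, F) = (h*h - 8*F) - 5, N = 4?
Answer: 441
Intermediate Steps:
g(h, F) = -5 + h² - 8*F (g(h, F) = (h² - 8*F) - 5 = -5 + h² - 8*F)
E(P) = -12 + 4*P (E(P) = (-3 + P)*4 = -12 + 4*P)
E(g(5, -5)) + y(l(15)) = (-12 + 4*(-5 + 5² - 8*(-5))) + 213 = (-12 + 4*(-5 + 25 + 40)) + 213 = (-12 + 4*60) + 213 = (-12 + 240) + 213 = 228 + 213 = 441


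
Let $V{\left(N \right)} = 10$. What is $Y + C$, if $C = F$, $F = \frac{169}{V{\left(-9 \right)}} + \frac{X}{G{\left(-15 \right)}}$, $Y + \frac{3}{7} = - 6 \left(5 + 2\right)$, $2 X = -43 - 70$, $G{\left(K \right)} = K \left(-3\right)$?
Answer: $- \frac{8437}{315} \approx -26.784$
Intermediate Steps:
$G{\left(K \right)} = - 3 K$
$X = - \frac{113}{2}$ ($X = \frac{-43 - 70}{2} = \frac{1}{2} \left(-113\right) = - \frac{113}{2} \approx -56.5$)
$Y = - \frac{297}{7}$ ($Y = - \frac{3}{7} - 6 \left(5 + 2\right) = - \frac{3}{7} - 42 = - \frac{297}{7} \approx -42.429$)
$F = \frac{704}{45}$ ($F = \frac{169}{10} - \frac{113}{2 \left(\left(-3\right) \left(-15\right)\right)} = 169 \cdot \frac{1}{10} - \frac{113}{2 \cdot 45} = \frac{169}{10} - \frac{113}{90} = \frac{704}{45} \approx 15.644$)
$C = \frac{704}{45} \approx 15.644$
$Y + C = - \frac{297}{7} + \frac{704}{45} = - \frac{8437}{315}$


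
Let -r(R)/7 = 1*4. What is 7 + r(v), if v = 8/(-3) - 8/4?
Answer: -21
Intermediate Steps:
v = -14/3 (v = 8*(-1/3) - 8*1/4 = -8/3 - 2 = -14/3 ≈ -4.6667)
r(R) = -28 (r(R) = -7*4 = -28)
7 + r(v) = 7 - 28 = -21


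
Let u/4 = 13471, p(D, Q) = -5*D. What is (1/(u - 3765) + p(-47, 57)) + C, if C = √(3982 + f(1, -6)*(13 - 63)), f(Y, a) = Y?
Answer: 11777966/50119 + 2*√983 ≈ 297.71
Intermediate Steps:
u = 53884 (u = 4*13471 = 53884)
C = 2*√983 (C = √(3982 + 1*(13 - 63)) = √(3982 + 1*(-50)) = √(3982 - 50) = √3932 = 2*√983 ≈ 62.706)
(1/(u - 3765) + p(-47, 57)) + C = (1/(53884 - 3765) - 5*(-47)) + 2*√983 = (1/50119 + 235) + 2*√983 = 11777966/50119 + 2*√983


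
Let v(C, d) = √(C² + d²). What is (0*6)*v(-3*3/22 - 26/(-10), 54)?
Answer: 0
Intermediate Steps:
(0*6)*v(-3*3/22 - 26/(-10), 54) = (0*6)*√((-3*3/22 - 26/(-10))² + 54²) = 0*√((-9*1/22 - 26*(-⅒))² + 2916) = 0*√((-9/22 + 13/5)² + 2916) = 0*√((241/110)² + 2916) = 0*√(58081/12100 + 2916) = 0*√(35341681/12100) = 0*(√35341681/110) = 0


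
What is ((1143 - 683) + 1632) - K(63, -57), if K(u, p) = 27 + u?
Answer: 2002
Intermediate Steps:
((1143 - 683) + 1632) - K(63, -57) = ((1143 - 683) + 1632) - (27 + 63) = (460 + 1632) - 1*90 = 2092 - 90 = 2002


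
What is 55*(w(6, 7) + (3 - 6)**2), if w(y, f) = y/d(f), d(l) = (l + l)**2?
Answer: 48675/98 ≈ 496.68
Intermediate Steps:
d(l) = 4*l**2 (d(l) = (2*l)**2 = 4*l**2)
w(y, f) = y/(4*f**2) (w(y, f) = y/((4*f**2)) = y*(1/(4*f**2)) = y/(4*f**2))
55*(w(6, 7) + (3 - 6)**2) = 55*((1/4)*6/7**2 + (3 - 6)**2) = 55*((1/4)*6*(1/49) + (-3)**2) = 55*(3/98 + 9) = 55*(885/98) = 48675/98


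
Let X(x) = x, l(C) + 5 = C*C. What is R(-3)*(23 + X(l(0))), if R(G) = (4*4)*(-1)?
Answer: -288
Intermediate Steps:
R(G) = -16 (R(G) = 16*(-1) = -16)
l(C) = -5 + C² (l(C) = -5 + C*C = -5 + C²)
R(-3)*(23 + X(l(0))) = -16*(23 + (-5 + 0²)) = -16*(23 + (-5 + 0)) = -16*(23 - 5) = -16*18 = -288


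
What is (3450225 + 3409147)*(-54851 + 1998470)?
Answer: 13332005747268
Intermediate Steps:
(3450225 + 3409147)*(-54851 + 1998470) = 6859372*1943619 = 13332005747268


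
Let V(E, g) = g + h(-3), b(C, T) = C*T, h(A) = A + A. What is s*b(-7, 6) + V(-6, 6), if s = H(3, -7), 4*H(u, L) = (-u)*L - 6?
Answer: -315/2 ≈ -157.50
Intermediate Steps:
h(A) = 2*A
H(u, L) = -3/2 - L*u/4 (H(u, L) = ((-u)*L - 6)/4 = (-L*u - 6)/4 = (-6 - L*u)/4 = -3/2 - L*u/4)
V(E, g) = -6 + g (V(E, g) = g + 2*(-3) = g - 6 = -6 + g)
s = 15/4 (s = -3/2 - ¼*(-7)*3 = -3/2 + 21/4 = 15/4 ≈ 3.7500)
s*b(-7, 6) + V(-6, 6) = 15*(-7*6)/4 + (-6 + 6) = (15/4)*(-42) + 0 = -315/2 + 0 = -315/2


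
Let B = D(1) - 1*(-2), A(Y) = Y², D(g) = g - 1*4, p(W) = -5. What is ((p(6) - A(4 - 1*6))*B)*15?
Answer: 135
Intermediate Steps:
D(g) = -4 + g (D(g) = g - 4 = -4 + g)
B = -1 (B = (-4 + 1) - 1*(-2) = -3 + 2 = -1)
((p(6) - A(4 - 1*6))*B)*15 = ((-5 - (4 - 1*6)²)*(-1))*15 = ((-5 - (4 - 6)²)*(-1))*15 = ((-5 - 1*(-2)²)*(-1))*15 = ((-5 - 1*4)*(-1))*15 = ((-5 - 4)*(-1))*15 = -9*(-1)*15 = 9*15 = 135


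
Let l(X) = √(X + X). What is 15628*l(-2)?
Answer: 31256*I ≈ 31256.0*I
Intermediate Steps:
l(X) = √2*√X (l(X) = √(2*X) = √2*√X)
15628*l(-2) = 15628*(√2*√(-2)) = 15628*(√2*(I*√2)) = 15628*(2*I) = 31256*I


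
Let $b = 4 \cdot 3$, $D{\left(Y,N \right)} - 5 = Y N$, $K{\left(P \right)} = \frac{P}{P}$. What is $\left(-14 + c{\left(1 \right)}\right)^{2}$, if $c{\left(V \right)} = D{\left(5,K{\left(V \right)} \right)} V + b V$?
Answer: $64$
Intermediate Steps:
$K{\left(P \right)} = 1$
$D{\left(Y,N \right)} = 5 + N Y$ ($D{\left(Y,N \right)} = 5 + Y N = 5 + N Y$)
$b = 12$
$c{\left(V \right)} = 22 V$ ($c{\left(V \right)} = \left(5 + 1 \cdot 5\right) V + 12 V = \left(5 + 5\right) V + 12 V = 10 V + 12 V = 22 V$)
$\left(-14 + c{\left(1 \right)}\right)^{2} = \left(-14 + 22 \cdot 1\right)^{2} = \left(-14 + 22\right)^{2} = 8^{2} = 64$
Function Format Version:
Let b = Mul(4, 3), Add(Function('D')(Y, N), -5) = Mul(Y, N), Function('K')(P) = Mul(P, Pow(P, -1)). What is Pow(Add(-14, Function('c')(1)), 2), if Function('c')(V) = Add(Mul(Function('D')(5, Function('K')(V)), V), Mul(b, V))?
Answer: 64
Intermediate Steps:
Function('K')(P) = 1
Function('D')(Y, N) = Add(5, Mul(N, Y)) (Function('D')(Y, N) = Add(5, Mul(Y, N)) = Add(5, Mul(N, Y)))
b = 12
Function('c')(V) = Mul(22, V) (Function('c')(V) = Add(Mul(Add(5, Mul(1, 5)), V), Mul(12, V)) = Add(Mul(Add(5, 5), V), Mul(12, V)) = Add(Mul(10, V), Mul(12, V)) = Mul(22, V))
Pow(Add(-14, Function('c')(1)), 2) = Pow(Add(-14, Mul(22, 1)), 2) = Pow(Add(-14, 22), 2) = Pow(8, 2) = 64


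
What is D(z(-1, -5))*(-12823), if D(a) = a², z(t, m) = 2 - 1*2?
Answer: 0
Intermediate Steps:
z(t, m) = 0 (z(t, m) = 2 - 2 = 0)
D(z(-1, -5))*(-12823) = 0²*(-12823) = 0*(-12823) = 0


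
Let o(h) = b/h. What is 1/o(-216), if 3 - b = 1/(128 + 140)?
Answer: -57888/803 ≈ -72.090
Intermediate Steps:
b = 803/268 (b = 3 - 1/(128 + 140) = 3 - 1/268 = 803/268 ≈ 2.9963)
o(h) = 803/(268*h)
1/o(-216) = 1/((803/268)/(-216)) = 1/((803/268)*(-1/216)) = 1/(-803/57888) = -57888/803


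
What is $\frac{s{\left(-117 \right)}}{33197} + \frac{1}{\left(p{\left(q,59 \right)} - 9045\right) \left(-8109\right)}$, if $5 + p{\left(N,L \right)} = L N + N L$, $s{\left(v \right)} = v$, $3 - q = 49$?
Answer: $- \frac{13736012737}{3897397580094} \approx -0.0035244$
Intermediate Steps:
$q = -46$ ($q = 3 - 49 = -46$)
$p{\left(N,L \right)} = -5 + 2 L N$ ($p{\left(N,L \right)} = -5 + \left(L N + N L\right) = -5 + \left(L N + L N\right) = -5 + 2 L N$)
$\frac{s{\left(-117 \right)}}{33197} + \frac{1}{\left(p{\left(q,59 \right)} - 9045\right) \left(-8109\right)} = - \frac{117}{33197} + \frac{1}{\left(\left(-5 + 2 \cdot 59 \left(-46\right)\right) - 9045\right) \left(-8109\right)} = \left(-117\right) \frac{1}{33197} + \frac{1}{\left(-5 - 5428\right) - 9045} \left(- \frac{1}{8109}\right) = - \frac{117}{33197} + \frac{1}{-5433 - 9045} \left(- \frac{1}{8109}\right) = - \frac{117}{33197} + \frac{1}{-14478} \left(- \frac{1}{8109}\right) = - \frac{117}{33197} - - \frac{1}{117402102} = - \frac{117}{33197} + \frac{1}{117402102} = - \frac{13736012737}{3897397580094}$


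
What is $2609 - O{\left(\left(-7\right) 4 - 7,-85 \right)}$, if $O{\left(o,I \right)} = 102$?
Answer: $2507$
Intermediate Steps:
$2609 - O{\left(\left(-7\right) 4 - 7,-85 \right)} = 2609 - 102 = 2507$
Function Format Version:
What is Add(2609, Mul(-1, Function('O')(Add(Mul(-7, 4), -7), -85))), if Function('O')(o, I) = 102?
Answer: 2507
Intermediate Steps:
Add(2609, Mul(-1, Function('O')(Add(Mul(-7, 4), -7), -85))) = Add(2609, Mul(-1, 102)) = Add(2609, -102) = 2507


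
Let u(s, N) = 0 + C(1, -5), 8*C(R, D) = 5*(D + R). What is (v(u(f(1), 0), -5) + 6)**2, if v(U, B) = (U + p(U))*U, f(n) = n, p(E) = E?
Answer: 1369/4 ≈ 342.25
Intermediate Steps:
C(R, D) = 5*D/8 + 5*R/8 (C(R, D) = (5*(D + R))/8 = (5*D + 5*R)/8 = 5*D/8 + 5*R/8)
u(s, N) = -5/2 (u(s, N) = 0 + ((5/8)*(-5) + (5/8)*1) = 0 + (-25/8 + 5/8) = 0 - 5/2 = -5/2)
v(U, B) = 2*U**2 (v(U, B) = (U + U)*U = (2*U)*U = 2*U**2)
(v(u(f(1), 0), -5) + 6)**2 = (2*(-5/2)**2 + 6)**2 = (2*(25/4) + 6)**2 = (25/2 + 6)**2 = (37/2)**2 = 1369/4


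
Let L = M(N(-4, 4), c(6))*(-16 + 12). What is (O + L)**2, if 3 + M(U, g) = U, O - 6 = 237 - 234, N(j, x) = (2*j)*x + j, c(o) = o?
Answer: 27225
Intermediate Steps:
N(j, x) = j + 2*j*x (N(j, x) = 2*j*x + j = j + 2*j*x)
O = 9 (O = 6 + (237 - 234) = 6 + 3 = 9)
M(U, g) = -3 + U
L = 156 (L = (-3 - 4*(1 + 2*4))*(-16 + 12) = (-3 - 4*(1 + 8))*(-4) = (-3 - 4*9)*(-4) = (-3 - 36)*(-4) = -39*(-4) = 156)
(O + L)**2 = (9 + 156)**2 = 165**2 = 27225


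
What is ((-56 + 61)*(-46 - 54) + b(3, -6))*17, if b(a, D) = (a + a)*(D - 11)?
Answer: -10234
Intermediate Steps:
b(a, D) = 2*a*(-11 + D) (b(a, D) = (2*a)*(-11 + D) = 2*a*(-11 + D))
((-56 + 61)*(-46 - 54) + b(3, -6))*17 = ((-56 + 61)*(-46 - 54) + 2*3*(-11 - 6))*17 = (5*(-100) + 2*3*(-17))*17 = (-500 - 102)*17 = -602*17 = -10234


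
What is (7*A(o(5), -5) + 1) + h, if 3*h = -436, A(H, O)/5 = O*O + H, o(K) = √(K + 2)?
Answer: 2192/3 + 35*√7 ≈ 823.27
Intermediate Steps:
o(K) = √(2 + K)
A(H, O) = 5*H + 5*O² (A(H, O) = 5*(O*O + H) = 5*(O² + H) = 5*(H + O²) = 5*H + 5*O²)
h = -436/3 (h = (⅓)*(-436) = -436/3 ≈ -145.33)
(7*A(o(5), -5) + 1) + h = (7*(5*√(2 + 5) + 5*(-5)²) + 1) - 436/3 = (7*(5*√7 + 5*25) + 1) - 436/3 = (7*(5*√7 + 125) + 1) - 436/3 = (7*(125 + 5*√7) + 1) - 436/3 = ((875 + 35*√7) + 1) - 436/3 = (876 + 35*√7) - 436/3 = 2192/3 + 35*√7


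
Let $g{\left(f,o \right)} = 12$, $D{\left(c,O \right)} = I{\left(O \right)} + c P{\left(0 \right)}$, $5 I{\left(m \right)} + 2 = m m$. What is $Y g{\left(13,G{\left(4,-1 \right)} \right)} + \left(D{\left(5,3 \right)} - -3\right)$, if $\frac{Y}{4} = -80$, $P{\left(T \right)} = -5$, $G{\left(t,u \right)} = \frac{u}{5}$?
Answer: $- \frac{19303}{5} \approx -3860.6$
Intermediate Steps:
$G{\left(t,u \right)} = \frac{u}{5}$ ($G{\left(t,u \right)} = u \frac{1}{5} = \frac{u}{5}$)
$I{\left(m \right)} = - \frac{2}{5} + \frac{m^{2}}{5}$ ($I{\left(m \right)} = - \frac{2}{5} + \frac{m m}{5} = - \frac{2}{5} + \frac{m^{2}}{5}$)
$Y = -320$ ($Y = 4 \left(-80\right) = -320$)
$D{\left(c,O \right)} = - \frac{2}{5} - 5 c + \frac{O^{2}}{5}$ ($D{\left(c,O \right)} = \left(- \frac{2}{5} + \frac{O^{2}}{5}\right) + c \left(-5\right) = \left(- \frac{2}{5} + \frac{O^{2}}{5}\right) - 5 c = - \frac{2}{5} - 5 c + \frac{O^{2}}{5}$)
$Y g{\left(13,G{\left(4,-1 \right)} \right)} + \left(D{\left(5,3 \right)} - -3\right) = \left(-320\right) 12 - \frac{103}{5} = -3840 + \left(\left(- \frac{2}{5} - 25 + \frac{1}{5} \cdot 9\right) + 3\right) = -3840 + \left(\left(- \frac{2}{5} - 25 + \frac{9}{5}\right) + 3\right) = -3840 + \left(- \frac{118}{5} + 3\right) = -3840 - \frac{103}{5} = - \frac{19303}{5}$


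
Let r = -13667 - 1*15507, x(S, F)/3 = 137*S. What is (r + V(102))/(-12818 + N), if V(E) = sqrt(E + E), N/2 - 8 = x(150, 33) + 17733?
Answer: -14587/72982 + sqrt(51)/72982 ≈ -0.19977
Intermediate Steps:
x(S, F) = 411*S (x(S, F) = 3*(137*S) = 411*S)
r = -29174 (r = -13667 - 15507 = -29174)
N = 158782 (N = 16 + 2*(411*150 + 17733) = 16 + 2*(61650 + 17733) = 16 + 2*79383 = 16 + 158766 = 158782)
V(E) = sqrt(2)*sqrt(E) (V(E) = sqrt(2*E) = sqrt(2)*sqrt(E))
(r + V(102))/(-12818 + N) = (-29174 + sqrt(2)*sqrt(102))/(-12818 + 158782) = (-29174 + 2*sqrt(51))/145964 = (-29174 + 2*sqrt(51))*(1/145964) = -14587/72982 + sqrt(51)/72982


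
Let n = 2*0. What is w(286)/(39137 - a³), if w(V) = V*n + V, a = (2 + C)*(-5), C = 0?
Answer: 286/40137 ≈ 0.0071256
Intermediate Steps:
n = 0
a = -10 (a = (2 + 0)*(-5) = 2*(-5) = -10)
w(V) = V (w(V) = V*0 + V = 0 + V = V)
w(286)/(39137 - a³) = 286/(39137 - 1*(-10)³) = 286/(39137 - 1*(-1000)) = 286/(39137 + 1000) = 286/40137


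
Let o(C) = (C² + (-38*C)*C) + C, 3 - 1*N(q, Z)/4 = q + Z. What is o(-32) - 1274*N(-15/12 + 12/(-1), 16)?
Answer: -39194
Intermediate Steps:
N(q, Z) = 12 - 4*Z - 4*q (N(q, Z) = 12 - 4*(q + Z) = 12 - 4*(Z + q) = 12 + (-4*Z - 4*q) = 12 - 4*Z - 4*q)
o(C) = C - 37*C² (o(C) = (C² - 38*C²) + C = -37*C² + C = C - 37*C²)
o(-32) - 1274*N(-15/12 + 12/(-1), 16) = -32*(1 - 37*(-32)) - 1274*(12 - 4*16 - 4*(-15/12 + 12/(-1))) = -32*(1 + 1184) - 1274*(12 - 64 - 4*(-15*1/12 + 12*(-1))) = -32*1185 - 1274*(12 - 64 - 4*(-5/4 - 12)) = -37920 - 1274*(12 - 64 - 4*(-53/4)) = -37920 - 1274*(12 - 64 + 53) = -37920 - 1274*1 = -37920 - 1274 = -39194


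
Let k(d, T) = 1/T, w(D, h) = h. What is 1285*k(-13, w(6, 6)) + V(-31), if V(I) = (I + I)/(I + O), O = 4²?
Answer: 2183/10 ≈ 218.30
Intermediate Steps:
O = 16
V(I) = 2*I/(16 + I) (V(I) = (I + I)/(I + 16) = (2*I)/(16 + I) = 2*I/(16 + I))
1285*k(-13, w(6, 6)) + V(-31) = 1285/6 + 2*(-31)/(16 - 31) = 1285*(⅙) + 2*(-31)/(-15) = 1285/6 + 2*(-31)*(-1/15) = 1285/6 + 62/15 = 2183/10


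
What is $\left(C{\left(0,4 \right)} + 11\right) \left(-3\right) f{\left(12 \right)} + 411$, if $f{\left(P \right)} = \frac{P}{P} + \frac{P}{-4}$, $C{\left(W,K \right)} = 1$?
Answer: $483$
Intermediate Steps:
$f{\left(P \right)} = 1 - \frac{P}{4}$ ($f{\left(P \right)} = 1 + P \left(- \frac{1}{4}\right) = 1 - \frac{P}{4}$)
$\left(C{\left(0,4 \right)} + 11\right) \left(-3\right) f{\left(12 \right)} + 411 = \left(1 + 11\right) \left(-3\right) \left(1 - 3\right) + 411 = 12 \left(-3\right) \left(1 - 3\right) + 411 = \left(-36\right) \left(-2\right) + 411 = 72 + 411 = 483$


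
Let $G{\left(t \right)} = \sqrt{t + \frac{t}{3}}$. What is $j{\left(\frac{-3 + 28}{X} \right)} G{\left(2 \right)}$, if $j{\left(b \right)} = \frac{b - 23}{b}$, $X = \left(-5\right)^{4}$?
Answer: $- \frac{1148 \sqrt{6}}{3} \approx -937.34$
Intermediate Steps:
$X = 625$
$j{\left(b \right)} = \frac{-23 + b}{b}$ ($j{\left(b \right)} = \frac{b - 23}{b} = \frac{-23 + b}{b}$)
$G{\left(t \right)} = \frac{2 \sqrt{3} \sqrt{t}}{3}$ ($G{\left(t \right)} = \sqrt{t + t \frac{1}{3}} = \sqrt{t + \frac{t}{3}} = \sqrt{\frac{4 t}{3}} = \frac{2 \sqrt{3} \sqrt{t}}{3}$)
$j{\left(\frac{-3 + 28}{X} \right)} G{\left(2 \right)} = \frac{-23 + \frac{-3 + 28}{625}}{\left(-3 + 28\right) \frac{1}{625}} \frac{2 \sqrt{3} \sqrt{2}}{3} = \frac{-23 + 25 \cdot \frac{1}{625}}{25 \cdot \frac{1}{625}} \frac{2 \sqrt{6}}{3} = \frac{1}{\frac{1}{25}} \left(-23 + \frac{1}{25}\right) \frac{2 \sqrt{6}}{3} = 25 \left(- \frac{574}{25}\right) \frac{2 \sqrt{6}}{3} = - 574 \frac{2 \sqrt{6}}{3} = - \frac{1148 \sqrt{6}}{3}$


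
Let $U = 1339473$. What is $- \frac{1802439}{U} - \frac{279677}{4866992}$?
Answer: $- \frac{3049025327903}{2173068125072} \approx -1.4031$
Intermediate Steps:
$- \frac{1802439}{U} - \frac{279677}{4866992} = - \frac{1802439}{1339473} - \frac{279677}{4866992} = \left(-1802439\right) \frac{1}{1339473} - \frac{279677}{4866992} = - \frac{600813}{446491} - \frac{279677}{4866992} = - \frac{3049025327903}{2173068125072}$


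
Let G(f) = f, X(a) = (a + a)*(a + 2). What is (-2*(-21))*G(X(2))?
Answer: 672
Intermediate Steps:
X(a) = 2*a*(2 + a) (X(a) = (2*a)*(2 + a) = 2*a*(2 + a))
(-2*(-21))*G(X(2)) = (-2*(-21))*(2*2*(2 + 2)) = 42*(2*2*4) = 42*16 = 672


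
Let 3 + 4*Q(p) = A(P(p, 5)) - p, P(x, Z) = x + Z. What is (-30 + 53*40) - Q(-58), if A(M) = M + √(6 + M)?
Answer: 4179/2 - I*√47/4 ≈ 2089.5 - 1.7139*I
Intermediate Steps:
P(x, Z) = Z + x
Q(p) = ½ + √(11 + p)/4 (Q(p) = -¾ + (((5 + p) + √(6 + (5 + p))) - p)/4 = -¾ + (((5 + p) + √(11 + p)) - p)/4 = -¾ + ((5 + p + √(11 + p)) - p)/4 = -¾ + (5 + √(11 + p))/4 = -¾ + (5/4 + √(11 + p)/4) = ½ + √(11 + p)/4)
(-30 + 53*40) - Q(-58) = (-30 + 53*40) - (½ + √(11 - 58)/4) = (-30 + 2120) - (½ + √(-47)/4) = 2090 - (½ + (I*√47)/4) = 2090 - (½ + I*√47/4) = 2090 + (-½ - I*√47/4) = 4179/2 - I*√47/4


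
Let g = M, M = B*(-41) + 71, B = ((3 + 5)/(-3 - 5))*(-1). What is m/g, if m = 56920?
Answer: 5692/3 ≈ 1897.3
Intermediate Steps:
B = 1 (B = (8/(-8))*(-1) = (8*(-⅛))*(-1) = -1*(-1) = 1)
M = 30 (M = 1*(-41) + 71 = -41 + 71 = 30)
g = 30
m/g = 56920/30 = 56920*(1/30) = 5692/3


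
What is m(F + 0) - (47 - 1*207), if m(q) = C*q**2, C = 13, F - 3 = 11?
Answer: 2708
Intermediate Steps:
F = 14 (F = 3 + 11 = 14)
m(q) = 13*q**2
m(F + 0) - (47 - 1*207) = 13*(14 + 0)**2 - (47 - 1*207) = 13*14**2 - (47 - 207) = 13*196 - 1*(-160) = 2548 + 160 = 2708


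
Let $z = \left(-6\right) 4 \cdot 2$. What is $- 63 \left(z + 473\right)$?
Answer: $-26775$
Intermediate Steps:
$z = -48$ ($z = \left(-24\right) 2 = -48$)
$- 63 \left(z + 473\right) = - 63 \left(-48 + 473\right) = \left(-63\right) 425 = -26775$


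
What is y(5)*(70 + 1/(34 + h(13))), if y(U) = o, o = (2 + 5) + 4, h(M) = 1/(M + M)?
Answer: 681736/885 ≈ 770.32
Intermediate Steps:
h(M) = 1/(2*M)
o = 11 (o = 7 + 4 = 11)
y(U) = 11
y(5)*(70 + 1/(34 + h(13))) = 11*(70 + 1/(34 + (½)/13)) = 11*(70 + 1/(34 + (½)*(1/13))) = 11*(70 + 1/(34 + 1/26)) = 11*(70 + 1/(885/26)) = 11*(70 + 26/885) = 11*(61976/885) = 681736/885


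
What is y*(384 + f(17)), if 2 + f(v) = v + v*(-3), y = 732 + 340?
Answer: 373056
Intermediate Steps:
y = 1072
f(v) = -2 - 2*v (f(v) = -2 + (v + v*(-3)) = -2 + (v - 3*v) = -2 - 2*v)
y*(384 + f(17)) = 1072*(384 + (-2 - 2*17)) = 1072*(384 + (-2 - 34)) = 1072*(384 - 36) = 1072*348 = 373056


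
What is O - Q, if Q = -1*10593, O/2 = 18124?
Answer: 46841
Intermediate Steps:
O = 36248 (O = 2*18124 = 36248)
Q = -10593
O - Q = 36248 - 1*(-10593) = 36248 + 10593 = 46841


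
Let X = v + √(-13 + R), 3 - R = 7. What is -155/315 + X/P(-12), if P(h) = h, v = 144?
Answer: -787/63 - I*√17/12 ≈ -12.492 - 0.34359*I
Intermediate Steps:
R = -4 (R = 3 - 1*7 = 3 - 7 = -4)
X = 144 + I*√17 (X = 144 + √(-13 - 4) = 144 + √(-17) = 144 + I*√17 ≈ 144.0 + 4.1231*I)
-155/315 + X/P(-12) = -155/315 + (144 + I*√17)/(-12) = -155*1/315 + (144 + I*√17)*(-1/12) = -31/63 + (-12 - I*√17/12) = -787/63 - I*√17/12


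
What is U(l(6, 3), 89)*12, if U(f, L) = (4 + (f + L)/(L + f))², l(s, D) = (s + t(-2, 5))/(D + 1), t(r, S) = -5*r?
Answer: 300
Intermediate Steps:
l(s, D) = (10 + s)/(1 + D) (l(s, D) = (s - 5*(-2))/(D + 1) = (s + 10)/(1 + D) = (10 + s)/(1 + D))
U(f, L) = 25 (U(f, L) = (4 + (L + f)/(L + f))² = (4 + 1)² = 5² = 25)
U(l(6, 3), 89)*12 = 25*12 = 300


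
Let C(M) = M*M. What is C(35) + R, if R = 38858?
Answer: 40083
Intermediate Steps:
C(M) = M²
C(35) + R = 35² + 38858 = 1225 + 38858 = 40083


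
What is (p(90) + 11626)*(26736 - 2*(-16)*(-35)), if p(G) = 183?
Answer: 302499344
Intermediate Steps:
(p(90) + 11626)*(26736 - 2*(-16)*(-35)) = (183 + 11626)*(26736 - 2*(-16)*(-35)) = 11809*(26736 + 32*(-35)) = 11809*(26736 - 1120) = 11809*25616 = 302499344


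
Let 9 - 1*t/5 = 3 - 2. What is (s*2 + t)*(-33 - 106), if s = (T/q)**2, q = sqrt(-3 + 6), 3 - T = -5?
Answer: -34472/3 ≈ -11491.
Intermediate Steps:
T = 8 (T = 3 - 1*(-5) = 3 + 5 = 8)
q = sqrt(3) ≈ 1.7320
t = 40 (t = 45 - 5*(3 - 2) = 45 - 5*1 = 45 - 5 = 40)
s = 64/3 (s = (8/(sqrt(3)))**2 = (8*(sqrt(3)/3))**2 = (8*sqrt(3)/3)**2 = 64/3 ≈ 21.333)
(s*2 + t)*(-33 - 106) = ((64/3)*2 + 40)*(-33 - 106) = (128/3 + 40)*(-139) = (248/3)*(-139) = -34472/3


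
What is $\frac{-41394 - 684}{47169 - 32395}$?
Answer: $- \frac{21039}{7387} \approx -2.8481$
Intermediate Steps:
$\frac{-41394 - 684}{47169 - 32395} = - \frac{42078}{14774} = \left(-42078\right) \frac{1}{14774} = - \frac{21039}{7387}$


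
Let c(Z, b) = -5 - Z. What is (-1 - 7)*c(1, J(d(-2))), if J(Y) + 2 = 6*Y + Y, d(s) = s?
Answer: 48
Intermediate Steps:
J(Y) = -2 + 7*Y (J(Y) = -2 + (6*Y + Y) = -2 + 7*Y)
(-1 - 7)*c(1, J(d(-2))) = (-1 - 7)*(-5 - 1*1) = -8*(-5 - 1) = -8*(-6) = 48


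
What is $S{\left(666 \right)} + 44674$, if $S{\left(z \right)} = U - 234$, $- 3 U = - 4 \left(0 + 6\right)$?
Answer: $44448$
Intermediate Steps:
$U = 8$ ($U = - \frac{\left(-4\right) \left(0 + 6\right)}{3} = - \frac{\left(-4\right) 6}{3} = \left(- \frac{1}{3}\right) \left(-24\right) = 8$)
$S{\left(z \right)} = -226$ ($S{\left(z \right)} = 8 - 234 = -226$)
$S{\left(666 \right)} + 44674 = -226 + 44674 = 44448$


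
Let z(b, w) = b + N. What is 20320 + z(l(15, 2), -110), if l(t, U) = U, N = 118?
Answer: 20440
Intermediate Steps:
z(b, w) = 118 + b (z(b, w) = b + 118 = 118 + b)
20320 + z(l(15, 2), -110) = 20320 + (118 + 2) = 20320 + 120 = 20440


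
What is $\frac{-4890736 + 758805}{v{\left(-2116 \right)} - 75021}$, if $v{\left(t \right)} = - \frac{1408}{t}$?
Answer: $\frac{2185791499}{39685757} \approx 55.077$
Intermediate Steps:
$\frac{-4890736 + 758805}{v{\left(-2116 \right)} - 75021} = \frac{-4890736 + 758805}{- \frac{1408}{-2116} - 75021} = - \frac{4131931}{\left(-1408\right) \left(- \frac{1}{2116}\right) - 75021} = - \frac{4131931}{\frac{352}{529} - 75021} = - \frac{4131931}{- \frac{39685757}{529}} = \left(-4131931\right) \left(- \frac{529}{39685757}\right) = \frac{2185791499}{39685757}$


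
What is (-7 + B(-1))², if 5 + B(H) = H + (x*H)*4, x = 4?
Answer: 841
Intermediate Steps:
B(H) = -5 + 17*H (B(H) = -5 + (H + (4*H)*4) = -5 + (H + 16*H) = -5 + 17*H)
(-7 + B(-1))² = (-7 + (-5 + 17*(-1)))² = (-7 + (-5 - 17))² = (-7 - 22)² = (-29)² = 841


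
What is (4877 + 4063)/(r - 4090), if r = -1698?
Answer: -2235/1447 ≈ -1.5446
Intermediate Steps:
(4877 + 4063)/(r - 4090) = (4877 + 4063)/(-1698 - 4090) = 8940/(-5788) = 8940*(-1/5788) = -2235/1447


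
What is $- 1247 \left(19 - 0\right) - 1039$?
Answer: $-24732$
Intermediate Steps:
$- 1247 \left(19 - 0\right) - 1039 = - 1247 \left(19 + 0\right) - 1039 = \left(-1247\right) 19 - 1039 = -23693 - 1039 = -24732$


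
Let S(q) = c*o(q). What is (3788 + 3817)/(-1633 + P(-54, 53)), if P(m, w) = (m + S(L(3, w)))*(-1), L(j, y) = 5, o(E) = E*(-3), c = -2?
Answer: -7605/1609 ≈ -4.7265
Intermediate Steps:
o(E) = -3*E
S(q) = 6*q (S(q) = -(-6)*q = 6*q)
P(m, w) = -30 - m (P(m, w) = (m + 6*5)*(-1) = (m + 30)*(-1) = (30 + m)*(-1) = -30 - m)
(3788 + 3817)/(-1633 + P(-54, 53)) = (3788 + 3817)/(-1633 + (-30 - 1*(-54))) = 7605/(-1633 + (-30 + 54)) = 7605/(-1633 + 24) = 7605/(-1609) = 7605*(-1/1609) = -7605/1609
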